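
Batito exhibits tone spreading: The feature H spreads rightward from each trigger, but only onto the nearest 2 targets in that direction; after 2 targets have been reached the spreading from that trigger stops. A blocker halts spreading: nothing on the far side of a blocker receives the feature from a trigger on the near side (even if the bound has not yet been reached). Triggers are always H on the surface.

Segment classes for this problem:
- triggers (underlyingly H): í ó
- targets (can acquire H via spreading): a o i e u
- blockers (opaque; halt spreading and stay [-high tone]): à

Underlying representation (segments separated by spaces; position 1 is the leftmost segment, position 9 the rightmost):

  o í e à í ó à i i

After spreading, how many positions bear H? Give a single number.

4

From /í/ at 2 rightward: 3 /e/ → H; 4 /à/ blocks.
From /í/ at 5 rightward: 6 /ó/ is itself a trigger — this domain ends here.
From /ó/ at 6 rightward: 7 /à/ blocks.
Targets with no active source: positions 1 8 9 stay [-high tone].
H positions on the surface: 2 3 5 6.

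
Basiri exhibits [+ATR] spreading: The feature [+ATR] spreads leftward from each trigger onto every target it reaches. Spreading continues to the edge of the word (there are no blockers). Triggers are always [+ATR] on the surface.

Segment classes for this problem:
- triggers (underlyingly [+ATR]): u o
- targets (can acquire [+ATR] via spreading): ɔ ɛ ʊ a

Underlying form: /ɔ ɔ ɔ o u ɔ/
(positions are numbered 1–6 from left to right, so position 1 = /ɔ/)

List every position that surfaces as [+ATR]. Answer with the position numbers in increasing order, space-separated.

From /o/ at 4 leftward: 3 /ɔ/ → [+ATR]; 2 /ɔ/ → [+ATR]; 1 /ɔ/ → [+ATR]; word edge.
From /u/ at 5 leftward: 4 /o/ is itself a trigger — this domain ends here.
Target with no active source: position 6 stays [-ATR].

1 2 3 4 5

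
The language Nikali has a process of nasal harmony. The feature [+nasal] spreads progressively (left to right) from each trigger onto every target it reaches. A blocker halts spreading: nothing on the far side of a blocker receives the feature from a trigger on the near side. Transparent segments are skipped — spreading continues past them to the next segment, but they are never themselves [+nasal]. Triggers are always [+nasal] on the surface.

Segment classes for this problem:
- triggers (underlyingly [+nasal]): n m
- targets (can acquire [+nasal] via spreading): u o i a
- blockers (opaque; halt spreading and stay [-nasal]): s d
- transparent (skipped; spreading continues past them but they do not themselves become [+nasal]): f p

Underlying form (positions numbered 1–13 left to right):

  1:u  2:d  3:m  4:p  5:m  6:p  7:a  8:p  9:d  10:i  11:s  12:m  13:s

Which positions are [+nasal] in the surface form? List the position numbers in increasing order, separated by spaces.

From /m/ at 3 rightward: 4 /p/ transparent; 5 /m/ is itself a trigger — this domain ends here.
From /m/ at 5 rightward: 6 /p/ transparent; 7 /a/ → [+nasal]; 8 /p/ transparent; 9 /d/ blocks.
From /m/ at 12 rightward: 13 /s/ blocks.
Targets with no active source: positions 1 10 stay [-nasal].

3 5 7 12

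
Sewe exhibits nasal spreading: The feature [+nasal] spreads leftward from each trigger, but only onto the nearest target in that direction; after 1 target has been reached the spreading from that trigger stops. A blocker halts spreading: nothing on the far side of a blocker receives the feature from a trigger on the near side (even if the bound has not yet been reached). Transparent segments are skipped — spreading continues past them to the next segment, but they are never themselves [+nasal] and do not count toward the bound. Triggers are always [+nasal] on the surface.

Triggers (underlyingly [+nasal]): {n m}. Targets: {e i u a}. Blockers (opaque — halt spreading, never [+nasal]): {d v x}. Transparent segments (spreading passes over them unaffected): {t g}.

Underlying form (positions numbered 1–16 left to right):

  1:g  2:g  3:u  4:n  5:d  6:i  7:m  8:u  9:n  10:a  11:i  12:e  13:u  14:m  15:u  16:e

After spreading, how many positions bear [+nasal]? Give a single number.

From /n/ at 4 leftward: 3 /u/ → [+nasal]; bound reached.
From /m/ at 7 leftward: 6 /i/ → [+nasal]; bound reached.
From /n/ at 9 leftward: 8 /u/ → [+nasal]; bound reached.
From /m/ at 14 leftward: 13 /u/ → [+nasal]; bound reached.
Targets with no active source: positions 10 11 12 15 16 stay [-nasal].
[+nasal] positions on the surface: 3 4 6 7 8 9 13 14.

8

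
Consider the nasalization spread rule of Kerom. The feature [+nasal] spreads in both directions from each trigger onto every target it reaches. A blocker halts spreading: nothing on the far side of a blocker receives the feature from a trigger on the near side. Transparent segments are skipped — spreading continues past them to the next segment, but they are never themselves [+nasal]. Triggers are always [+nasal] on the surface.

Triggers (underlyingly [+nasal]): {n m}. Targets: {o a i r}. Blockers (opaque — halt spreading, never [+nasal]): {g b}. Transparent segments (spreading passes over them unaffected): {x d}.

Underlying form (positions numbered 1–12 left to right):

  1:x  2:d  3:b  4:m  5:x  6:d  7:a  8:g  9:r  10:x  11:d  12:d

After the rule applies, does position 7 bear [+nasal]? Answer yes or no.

From /m/ at 4 rightward: 5 /x/ transparent; 6 /d/ transparent; 7 /a/ → [+nasal]; 8 /g/ blocks.
From /m/ at 4 leftward: 3 /b/ blocks.
Target with no active source: position 9 stays [-nasal].
[+nasal] positions on the surface: 4 7.

yes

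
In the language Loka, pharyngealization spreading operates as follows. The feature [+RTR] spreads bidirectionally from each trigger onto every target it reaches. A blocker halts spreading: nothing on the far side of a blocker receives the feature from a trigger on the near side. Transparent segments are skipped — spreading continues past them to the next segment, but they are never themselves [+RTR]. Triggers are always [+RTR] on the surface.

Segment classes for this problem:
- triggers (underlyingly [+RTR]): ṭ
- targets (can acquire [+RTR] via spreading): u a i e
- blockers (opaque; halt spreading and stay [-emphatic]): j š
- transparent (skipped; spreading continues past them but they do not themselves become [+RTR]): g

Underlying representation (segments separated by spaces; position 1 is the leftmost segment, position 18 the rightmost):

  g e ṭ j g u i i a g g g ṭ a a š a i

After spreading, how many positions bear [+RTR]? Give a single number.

9

From /ṭ/ at 3 rightward: 4 /j/ blocks.
From /ṭ/ at 3 leftward: 2 /e/ → [+RTR]; 1 /g/ transparent; word edge.
From /ṭ/ at 13 rightward: 14 /a/ → [+RTR]; 15 /a/ → [+RTR]; 16 /š/ blocks.
From /ṭ/ at 13 leftward: 12 /g/ transparent; 11 /g/ transparent; 10 /g/ transparent; 9 /a/ → [+RTR]; 8 /i/ → [+RTR]; 7 /i/ → [+RTR]; 6 /u/ → [+RTR]; 5 /g/ transparent; 4 /j/ blocks.
Targets with no active source: positions 17 18 stay [-emphatic].
[+RTR] positions on the surface: 2 3 6 7 8 9 13 14 15.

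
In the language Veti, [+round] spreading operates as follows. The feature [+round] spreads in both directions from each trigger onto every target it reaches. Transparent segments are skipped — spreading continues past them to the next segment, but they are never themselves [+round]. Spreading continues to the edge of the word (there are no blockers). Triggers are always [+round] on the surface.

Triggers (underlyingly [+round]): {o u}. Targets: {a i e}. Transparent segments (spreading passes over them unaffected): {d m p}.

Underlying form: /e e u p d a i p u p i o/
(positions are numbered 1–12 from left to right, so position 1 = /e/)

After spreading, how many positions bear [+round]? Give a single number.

8

From /u/ at 3 rightward: 4 /p/ transparent; 5 /d/ transparent; 6 /a/ → [+round]; 7 /i/ → [+round]; 8 /p/ transparent; 9 /u/ is itself a trigger — this domain ends here.
From /u/ at 3 leftward: 2 /e/ → [+round]; 1 /e/ → [+round]; word edge.
From /u/ at 9 rightward: 10 /p/ transparent; 11 /i/ → [+round]; 12 /o/ is itself a trigger — this domain ends here.
From /u/ at 9 leftward: 8 /p/ transparent; 7 /i/ → [+round]; 6 /a/ → [+round]; 5 /d/ transparent; 4 /p/ transparent; 3 /u/ is itself a trigger — this domain ends here.
From /o/ at 12 rightward: word edge.
From /o/ at 12 leftward: 11 /i/ → [+round]; 10 /p/ transparent; 9 /u/ is itself a trigger — this domain ends here.
[+round] positions on the surface: 1 2 3 6 7 9 11 12.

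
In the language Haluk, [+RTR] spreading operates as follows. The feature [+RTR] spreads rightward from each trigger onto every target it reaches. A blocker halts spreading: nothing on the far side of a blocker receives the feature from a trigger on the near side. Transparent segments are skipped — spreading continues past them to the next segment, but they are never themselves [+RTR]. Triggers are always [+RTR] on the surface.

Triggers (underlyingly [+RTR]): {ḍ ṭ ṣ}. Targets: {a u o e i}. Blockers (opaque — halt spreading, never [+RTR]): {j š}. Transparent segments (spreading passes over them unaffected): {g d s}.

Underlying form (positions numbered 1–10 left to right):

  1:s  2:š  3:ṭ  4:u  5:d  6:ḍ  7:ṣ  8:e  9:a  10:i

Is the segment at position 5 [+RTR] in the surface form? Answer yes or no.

From /ṭ/ at 3 rightward: 4 /u/ → [+RTR]; 5 /d/ transparent; 6 /ḍ/ is itself a trigger — this domain ends here.
From /ḍ/ at 6 rightward: 7 /ṣ/ is itself a trigger — this domain ends here.
From /ṣ/ at 7 rightward: 8 /e/ → [+RTR]; 9 /a/ → [+RTR]; 10 /i/ → [+RTR]; word edge.
[+RTR] positions on the surface: 3 4 6 7 8 9 10.

no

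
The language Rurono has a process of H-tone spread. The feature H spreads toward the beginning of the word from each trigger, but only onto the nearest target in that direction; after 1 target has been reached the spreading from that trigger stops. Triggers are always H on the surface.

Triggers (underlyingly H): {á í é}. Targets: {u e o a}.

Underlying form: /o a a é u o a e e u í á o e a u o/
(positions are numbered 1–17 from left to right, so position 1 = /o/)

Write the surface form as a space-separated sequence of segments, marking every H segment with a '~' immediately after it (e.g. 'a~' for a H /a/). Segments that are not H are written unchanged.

o a a~ é~ u o a e e u~ í~ á~ o e a u o

From /é/ at 4 leftward: 3 /a/ → H; bound reached.
From /í/ at 11 leftward: 10 /u/ → H; bound reached.
From /á/ at 12 leftward: 11 /í/ is itself a trigger — this domain ends here.
Targets with no active source: positions 1 2 5 6 7 8 9 13 14 15 16 17 stay [-high tone].
H positions on the surface: 3 4 10 11 12.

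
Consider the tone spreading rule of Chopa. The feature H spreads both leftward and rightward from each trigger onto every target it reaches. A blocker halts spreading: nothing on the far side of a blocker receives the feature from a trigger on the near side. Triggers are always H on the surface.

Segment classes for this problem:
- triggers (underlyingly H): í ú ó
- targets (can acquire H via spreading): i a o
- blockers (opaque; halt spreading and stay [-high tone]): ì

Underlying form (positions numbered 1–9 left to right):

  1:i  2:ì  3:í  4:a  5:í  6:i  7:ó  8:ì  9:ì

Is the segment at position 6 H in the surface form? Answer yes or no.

From /í/ at 3 rightward: 4 /a/ → H; 5 /í/ is itself a trigger — this domain ends here.
From /í/ at 3 leftward: 2 /ì/ blocks.
From /í/ at 5 rightward: 6 /i/ → H; 7 /ó/ is itself a trigger — this domain ends here.
From /í/ at 5 leftward: 4 /a/ → H; 3 /í/ is itself a trigger — this domain ends here.
From /ó/ at 7 rightward: 8 /ì/ blocks.
From /ó/ at 7 leftward: 6 /i/ → H; 5 /í/ is itself a trigger — this domain ends here.
Target with no active source: position 1 stays [-high tone].
H positions on the surface: 3 4 5 6 7.

yes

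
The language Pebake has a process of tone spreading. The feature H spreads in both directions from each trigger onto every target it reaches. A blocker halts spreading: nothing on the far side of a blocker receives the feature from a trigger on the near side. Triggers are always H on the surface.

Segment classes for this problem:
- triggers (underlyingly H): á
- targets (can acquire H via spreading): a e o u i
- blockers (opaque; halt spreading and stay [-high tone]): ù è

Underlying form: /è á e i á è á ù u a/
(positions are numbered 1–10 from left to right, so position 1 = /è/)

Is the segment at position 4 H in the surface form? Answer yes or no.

From /á/ at 2 rightward: 3 /e/ → H; 4 /i/ → H; 5 /á/ is itself a trigger — this domain ends here.
From /á/ at 2 leftward: 1 /è/ blocks.
From /á/ at 5 rightward: 6 /è/ blocks.
From /á/ at 5 leftward: 4 /i/ → H; 3 /e/ → H; 2 /á/ is itself a trigger — this domain ends here.
From /á/ at 7 rightward: 8 /ù/ blocks.
From /á/ at 7 leftward: 6 /è/ blocks.
Targets with no active source: positions 9 10 stay [-high tone].
H positions on the surface: 2 3 4 5 7.

yes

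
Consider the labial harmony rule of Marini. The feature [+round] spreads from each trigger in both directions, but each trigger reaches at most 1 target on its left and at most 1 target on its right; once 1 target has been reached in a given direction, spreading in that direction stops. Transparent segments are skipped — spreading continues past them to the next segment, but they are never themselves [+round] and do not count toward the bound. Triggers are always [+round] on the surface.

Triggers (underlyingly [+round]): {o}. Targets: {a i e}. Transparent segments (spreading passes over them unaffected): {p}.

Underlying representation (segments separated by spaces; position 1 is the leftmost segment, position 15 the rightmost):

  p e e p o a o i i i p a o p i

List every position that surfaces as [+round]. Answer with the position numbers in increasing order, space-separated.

From /o/ at 5 rightward: 6 /a/ → [+round]; bound reached.
From /o/ at 5 leftward: 4 /p/ transparent; 3 /e/ → [+round]; bound reached.
From /o/ at 7 rightward: 8 /i/ → [+round]; bound reached.
From /o/ at 7 leftward: 6 /a/ → [+round]; bound reached.
From /o/ at 13 rightward: 14 /p/ transparent; 15 /i/ → [+round]; bound reached.
From /o/ at 13 leftward: 12 /a/ → [+round]; bound reached.
Targets with no active source: positions 2 9 10 stay [-round].

3 5 6 7 8 12 13 15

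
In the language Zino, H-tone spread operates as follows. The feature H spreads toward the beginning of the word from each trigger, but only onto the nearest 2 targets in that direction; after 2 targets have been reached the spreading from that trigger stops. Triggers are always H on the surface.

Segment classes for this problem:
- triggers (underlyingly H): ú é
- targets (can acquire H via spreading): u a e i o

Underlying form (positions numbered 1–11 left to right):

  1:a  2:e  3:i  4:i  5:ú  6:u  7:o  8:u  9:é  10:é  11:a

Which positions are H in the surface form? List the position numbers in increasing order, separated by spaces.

From /ú/ at 5 leftward: 4 /i/ → H; 3 /i/ → H; bound reached.
From /é/ at 9 leftward: 8 /u/ → H; 7 /o/ → H; bound reached.
From /é/ at 10 leftward: 9 /é/ is itself a trigger — this domain ends here.
Targets with no active source: positions 1 2 6 11 stay [-high tone].

3 4 5 7 8 9 10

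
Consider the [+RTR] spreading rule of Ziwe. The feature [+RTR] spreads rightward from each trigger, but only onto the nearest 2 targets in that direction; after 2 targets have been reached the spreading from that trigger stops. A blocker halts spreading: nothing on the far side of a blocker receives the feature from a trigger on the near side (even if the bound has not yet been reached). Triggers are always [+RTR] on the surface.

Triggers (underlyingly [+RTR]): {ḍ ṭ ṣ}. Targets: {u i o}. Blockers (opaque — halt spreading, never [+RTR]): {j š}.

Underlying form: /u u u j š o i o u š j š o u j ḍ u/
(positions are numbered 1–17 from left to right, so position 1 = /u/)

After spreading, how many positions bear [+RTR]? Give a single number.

From /ḍ/ at 16 rightward: 17 /u/ → [+RTR]; word edge.
Targets with no active source: positions 1 2 3 6 7 8 9 13 14 stay [-emphatic].
[+RTR] positions on the surface: 16 17.

2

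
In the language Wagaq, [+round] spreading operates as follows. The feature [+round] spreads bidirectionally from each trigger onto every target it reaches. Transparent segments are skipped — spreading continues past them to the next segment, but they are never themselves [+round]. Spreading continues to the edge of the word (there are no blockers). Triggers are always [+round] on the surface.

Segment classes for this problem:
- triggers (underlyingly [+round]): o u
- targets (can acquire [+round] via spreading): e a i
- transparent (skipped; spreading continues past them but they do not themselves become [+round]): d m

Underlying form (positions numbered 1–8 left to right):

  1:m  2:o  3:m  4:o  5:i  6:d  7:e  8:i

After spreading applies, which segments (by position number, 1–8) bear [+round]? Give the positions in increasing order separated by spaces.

2 4 5 7 8

From /o/ at 2 rightward: 3 /m/ transparent; 4 /o/ is itself a trigger — this domain ends here.
From /o/ at 2 leftward: 1 /m/ transparent; word edge.
From /o/ at 4 rightward: 5 /i/ → [+round]; 6 /d/ transparent; 7 /e/ → [+round]; 8 /i/ → [+round]; word edge.
From /o/ at 4 leftward: 3 /m/ transparent; 2 /o/ is itself a trigger — this domain ends here.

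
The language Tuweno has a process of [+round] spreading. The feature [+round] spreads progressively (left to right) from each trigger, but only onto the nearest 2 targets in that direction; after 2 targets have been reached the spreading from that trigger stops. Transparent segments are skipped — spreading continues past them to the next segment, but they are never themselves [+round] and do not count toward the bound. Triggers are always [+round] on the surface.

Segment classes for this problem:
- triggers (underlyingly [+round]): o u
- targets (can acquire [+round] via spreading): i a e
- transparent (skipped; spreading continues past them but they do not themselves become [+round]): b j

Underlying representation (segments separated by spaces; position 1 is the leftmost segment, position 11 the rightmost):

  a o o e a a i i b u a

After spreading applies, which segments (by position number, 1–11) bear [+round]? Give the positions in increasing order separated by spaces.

2 3 4 5 10 11

From /o/ at 2 rightward: 3 /o/ is itself a trigger — this domain ends here.
From /o/ at 3 rightward: 4 /e/ → [+round]; 5 /a/ → [+round]; bound reached.
From /u/ at 10 rightward: 11 /a/ → [+round]; word edge.
Targets with no active source: positions 1 6 7 8 stay [-round].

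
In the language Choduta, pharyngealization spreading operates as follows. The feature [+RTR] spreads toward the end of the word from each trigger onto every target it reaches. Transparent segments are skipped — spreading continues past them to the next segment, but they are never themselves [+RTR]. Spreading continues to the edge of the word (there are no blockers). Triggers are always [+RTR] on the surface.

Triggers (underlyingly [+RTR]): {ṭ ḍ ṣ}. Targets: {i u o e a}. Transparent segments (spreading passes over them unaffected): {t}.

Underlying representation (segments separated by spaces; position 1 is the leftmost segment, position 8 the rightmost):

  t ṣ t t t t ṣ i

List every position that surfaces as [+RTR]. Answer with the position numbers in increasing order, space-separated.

From /ṣ/ at 2 rightward: 3 /t/ transparent; 4 /t/ transparent; 5 /t/ transparent; 6 /t/ transparent; 7 /ṣ/ is itself a trigger — this domain ends here.
From /ṣ/ at 7 rightward: 8 /i/ → [+RTR]; word edge.

2 7 8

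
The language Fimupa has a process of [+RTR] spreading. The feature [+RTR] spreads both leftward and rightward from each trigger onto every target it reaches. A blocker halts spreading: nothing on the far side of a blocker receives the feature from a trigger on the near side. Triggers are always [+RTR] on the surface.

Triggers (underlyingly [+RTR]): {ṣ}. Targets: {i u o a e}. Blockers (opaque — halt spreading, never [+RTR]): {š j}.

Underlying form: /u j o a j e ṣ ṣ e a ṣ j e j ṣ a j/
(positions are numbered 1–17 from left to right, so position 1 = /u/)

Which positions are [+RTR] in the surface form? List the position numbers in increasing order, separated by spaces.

From /ṣ/ at 7 rightward: 8 /ṣ/ is itself a trigger — this domain ends here.
From /ṣ/ at 7 leftward: 6 /e/ → [+RTR]; 5 /j/ blocks.
From /ṣ/ at 8 rightward: 9 /e/ → [+RTR]; 10 /a/ → [+RTR]; 11 /ṣ/ is itself a trigger — this domain ends here.
From /ṣ/ at 8 leftward: 7 /ṣ/ is itself a trigger — this domain ends here.
From /ṣ/ at 11 rightward: 12 /j/ blocks.
From /ṣ/ at 11 leftward: 10 /a/ → [+RTR]; 9 /e/ → [+RTR]; 8 /ṣ/ is itself a trigger — this domain ends here.
From /ṣ/ at 15 rightward: 16 /a/ → [+RTR]; 17 /j/ blocks.
From /ṣ/ at 15 leftward: 14 /j/ blocks.
Targets with no active source: positions 1 3 4 13 stay [-emphatic].

6 7 8 9 10 11 15 16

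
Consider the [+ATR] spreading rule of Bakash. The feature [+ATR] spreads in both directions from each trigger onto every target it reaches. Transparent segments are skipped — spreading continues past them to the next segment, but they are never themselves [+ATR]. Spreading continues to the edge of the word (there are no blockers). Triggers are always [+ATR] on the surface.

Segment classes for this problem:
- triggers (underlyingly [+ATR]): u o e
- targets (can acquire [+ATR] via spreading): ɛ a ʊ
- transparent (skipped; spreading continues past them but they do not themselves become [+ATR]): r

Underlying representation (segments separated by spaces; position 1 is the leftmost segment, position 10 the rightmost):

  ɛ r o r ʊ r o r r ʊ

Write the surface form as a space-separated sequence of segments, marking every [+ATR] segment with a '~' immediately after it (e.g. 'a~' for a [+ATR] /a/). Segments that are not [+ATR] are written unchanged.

ɛ~ r o~ r ʊ~ r o~ r r ʊ~

From /o/ at 3 rightward: 4 /r/ transparent; 5 /ʊ/ → [+ATR]; 6 /r/ transparent; 7 /o/ is itself a trigger — this domain ends here.
From /o/ at 3 leftward: 2 /r/ transparent; 1 /ɛ/ → [+ATR]; word edge.
From /o/ at 7 rightward: 8 /r/ transparent; 9 /r/ transparent; 10 /ʊ/ → [+ATR]; word edge.
From /o/ at 7 leftward: 6 /r/ transparent; 5 /ʊ/ → [+ATR]; 4 /r/ transparent; 3 /o/ is itself a trigger — this domain ends here.
[+ATR] positions on the surface: 1 3 5 7 10.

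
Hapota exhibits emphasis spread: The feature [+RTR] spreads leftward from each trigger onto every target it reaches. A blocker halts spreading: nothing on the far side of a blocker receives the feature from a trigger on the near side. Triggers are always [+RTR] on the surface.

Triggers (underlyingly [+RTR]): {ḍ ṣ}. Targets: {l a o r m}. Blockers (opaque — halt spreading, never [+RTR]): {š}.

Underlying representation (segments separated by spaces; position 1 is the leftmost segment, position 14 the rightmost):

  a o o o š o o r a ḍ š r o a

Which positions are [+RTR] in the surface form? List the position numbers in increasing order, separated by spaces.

6 7 8 9 10

From /ḍ/ at 10 leftward: 9 /a/ → [+RTR]; 8 /r/ → [+RTR]; 7 /o/ → [+RTR]; 6 /o/ → [+RTR]; 5 /š/ blocks.
Targets with no active source: positions 1 2 3 4 12 13 14 stay [-emphatic].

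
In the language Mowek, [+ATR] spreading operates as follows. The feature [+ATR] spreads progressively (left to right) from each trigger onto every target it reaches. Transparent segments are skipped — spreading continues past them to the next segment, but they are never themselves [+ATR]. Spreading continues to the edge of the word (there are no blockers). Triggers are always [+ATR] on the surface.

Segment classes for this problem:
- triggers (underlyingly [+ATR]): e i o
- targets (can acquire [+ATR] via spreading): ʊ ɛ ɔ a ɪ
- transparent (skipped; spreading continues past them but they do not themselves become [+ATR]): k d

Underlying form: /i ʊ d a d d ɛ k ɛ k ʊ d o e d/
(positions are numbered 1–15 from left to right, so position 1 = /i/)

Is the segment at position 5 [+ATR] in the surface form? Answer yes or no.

From /i/ at 1 rightward: 2 /ʊ/ → [+ATR]; 3 /d/ transparent; 4 /a/ → [+ATR]; 5 /d/ transparent; 6 /d/ transparent; 7 /ɛ/ → [+ATR]; 8 /k/ transparent; 9 /ɛ/ → [+ATR]; 10 /k/ transparent; 11 /ʊ/ → [+ATR]; 12 /d/ transparent; 13 /o/ is itself a trigger — this domain ends here.
From /o/ at 13 rightward: 14 /e/ is itself a trigger — this domain ends here.
From /e/ at 14 rightward: 15 /d/ transparent; word edge.
[+ATR] positions on the surface: 1 2 4 7 9 11 13 14.

no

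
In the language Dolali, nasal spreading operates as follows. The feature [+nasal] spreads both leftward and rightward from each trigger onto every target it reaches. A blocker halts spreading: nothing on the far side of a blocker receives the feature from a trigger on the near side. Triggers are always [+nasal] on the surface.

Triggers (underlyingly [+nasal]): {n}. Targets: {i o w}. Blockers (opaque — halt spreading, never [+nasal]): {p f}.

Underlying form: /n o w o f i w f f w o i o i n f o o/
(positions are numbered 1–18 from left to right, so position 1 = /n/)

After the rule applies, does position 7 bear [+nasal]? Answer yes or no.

From /n/ at 1 rightward: 2 /o/ → [+nasal]; 3 /w/ → [+nasal]; 4 /o/ → [+nasal]; 5 /f/ blocks.
From /n/ at 1 leftward: word edge.
From /n/ at 15 rightward: 16 /f/ blocks.
From /n/ at 15 leftward: 14 /i/ → [+nasal]; 13 /o/ → [+nasal]; 12 /i/ → [+nasal]; 11 /o/ → [+nasal]; 10 /w/ → [+nasal]; 9 /f/ blocks.
Targets with no active source: positions 6 7 17 18 stay [-nasal].
[+nasal] positions on the surface: 1 2 3 4 10 11 12 13 14 15.

no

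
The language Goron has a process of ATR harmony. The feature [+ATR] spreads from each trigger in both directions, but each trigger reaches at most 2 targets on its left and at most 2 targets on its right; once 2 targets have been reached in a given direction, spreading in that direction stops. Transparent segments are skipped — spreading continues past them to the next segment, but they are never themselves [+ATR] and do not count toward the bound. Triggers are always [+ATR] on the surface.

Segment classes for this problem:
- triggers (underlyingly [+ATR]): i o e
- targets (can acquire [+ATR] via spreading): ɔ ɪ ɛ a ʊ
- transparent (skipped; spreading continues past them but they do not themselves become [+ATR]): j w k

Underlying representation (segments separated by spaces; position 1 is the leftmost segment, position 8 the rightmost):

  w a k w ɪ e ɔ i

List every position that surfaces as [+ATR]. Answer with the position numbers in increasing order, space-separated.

2 5 6 7 8

From /e/ at 6 rightward: 7 /ɔ/ → [+ATR]; 8 /i/ is itself a trigger — this domain ends here.
From /e/ at 6 leftward: 5 /ɪ/ → [+ATR]; 4 /w/ transparent; 3 /k/ transparent; 2 /a/ → [+ATR]; bound reached.
From /i/ at 8 rightward: word edge.
From /i/ at 8 leftward: 7 /ɔ/ → [+ATR]; 6 /e/ is itself a trigger — this domain ends here.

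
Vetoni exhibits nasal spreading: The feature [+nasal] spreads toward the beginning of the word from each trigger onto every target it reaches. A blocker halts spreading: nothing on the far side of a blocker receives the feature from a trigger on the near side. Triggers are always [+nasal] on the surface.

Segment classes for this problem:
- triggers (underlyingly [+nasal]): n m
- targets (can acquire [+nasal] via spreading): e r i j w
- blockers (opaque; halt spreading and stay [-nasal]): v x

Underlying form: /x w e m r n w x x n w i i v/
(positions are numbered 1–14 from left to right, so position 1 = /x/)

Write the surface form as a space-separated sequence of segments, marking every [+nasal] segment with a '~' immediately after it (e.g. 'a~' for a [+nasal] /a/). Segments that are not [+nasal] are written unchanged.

From /m/ at 4 leftward: 3 /e/ → [+nasal]; 2 /w/ → [+nasal]; 1 /x/ blocks.
From /n/ at 6 leftward: 5 /r/ → [+nasal]; 4 /m/ is itself a trigger — this domain ends here.
From /n/ at 10 leftward: 9 /x/ blocks.
Targets with no active source: positions 7 11 12 13 stay [-nasal].
[+nasal] positions on the surface: 2 3 4 5 6 10.

x w~ e~ m~ r~ n~ w x x n~ w i i v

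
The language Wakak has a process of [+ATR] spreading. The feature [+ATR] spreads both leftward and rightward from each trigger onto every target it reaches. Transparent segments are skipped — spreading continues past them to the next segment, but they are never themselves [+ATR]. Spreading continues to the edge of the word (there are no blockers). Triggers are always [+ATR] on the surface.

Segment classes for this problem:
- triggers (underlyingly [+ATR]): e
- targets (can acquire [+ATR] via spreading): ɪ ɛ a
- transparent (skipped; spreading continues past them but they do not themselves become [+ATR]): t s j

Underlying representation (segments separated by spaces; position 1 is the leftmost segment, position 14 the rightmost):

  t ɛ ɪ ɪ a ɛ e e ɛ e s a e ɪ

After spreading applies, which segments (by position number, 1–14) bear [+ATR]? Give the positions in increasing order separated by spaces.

2 3 4 5 6 7 8 9 10 12 13 14

From /e/ at 7 rightward: 8 /e/ is itself a trigger — this domain ends here.
From /e/ at 7 leftward: 6 /ɛ/ → [+ATR]; 5 /a/ → [+ATR]; 4 /ɪ/ → [+ATR]; 3 /ɪ/ → [+ATR]; 2 /ɛ/ → [+ATR]; 1 /t/ transparent; word edge.
From /e/ at 8 rightward: 9 /ɛ/ → [+ATR]; 10 /e/ is itself a trigger — this domain ends here.
From /e/ at 8 leftward: 7 /e/ is itself a trigger — this domain ends here.
From /e/ at 10 rightward: 11 /s/ transparent; 12 /a/ → [+ATR]; 13 /e/ is itself a trigger — this domain ends here.
From /e/ at 10 leftward: 9 /ɛ/ → [+ATR]; 8 /e/ is itself a trigger — this domain ends here.
From /e/ at 13 rightward: 14 /ɪ/ → [+ATR]; word edge.
From /e/ at 13 leftward: 12 /a/ → [+ATR]; 11 /s/ transparent; 10 /e/ is itself a trigger — this domain ends here.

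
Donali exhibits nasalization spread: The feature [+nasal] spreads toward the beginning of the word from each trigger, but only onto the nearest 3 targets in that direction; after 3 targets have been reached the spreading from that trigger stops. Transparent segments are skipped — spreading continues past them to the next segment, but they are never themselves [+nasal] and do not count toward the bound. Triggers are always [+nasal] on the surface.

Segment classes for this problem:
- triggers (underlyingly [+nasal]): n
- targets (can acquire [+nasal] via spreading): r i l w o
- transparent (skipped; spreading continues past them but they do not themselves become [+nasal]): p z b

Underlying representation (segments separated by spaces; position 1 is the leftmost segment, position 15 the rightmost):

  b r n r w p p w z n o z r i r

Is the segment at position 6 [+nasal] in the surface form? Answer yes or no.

From /n/ at 3 leftward: 2 /r/ → [+nasal]; 1 /b/ transparent; word edge.
From /n/ at 10 leftward: 9 /z/ transparent; 8 /w/ → [+nasal]; 7 /p/ transparent; 6 /p/ transparent; 5 /w/ → [+nasal]; 4 /r/ → [+nasal]; bound reached.
Targets with no active source: positions 11 13 14 15 stay [-nasal].
[+nasal] positions on the surface: 2 3 4 5 8 10.

no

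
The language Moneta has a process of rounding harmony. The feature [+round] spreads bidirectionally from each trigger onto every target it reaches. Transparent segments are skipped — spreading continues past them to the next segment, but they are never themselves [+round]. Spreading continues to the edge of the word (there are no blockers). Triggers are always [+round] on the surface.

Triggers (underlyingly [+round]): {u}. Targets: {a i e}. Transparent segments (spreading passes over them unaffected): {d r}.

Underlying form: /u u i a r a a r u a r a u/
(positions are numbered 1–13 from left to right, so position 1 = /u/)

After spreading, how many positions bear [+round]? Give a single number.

From /u/ at 1 rightward: 2 /u/ is itself a trigger — this domain ends here.
From /u/ at 1 leftward: word edge.
From /u/ at 2 rightward: 3 /i/ → [+round]; 4 /a/ → [+round]; 5 /r/ transparent; 6 /a/ → [+round]; 7 /a/ → [+round]; 8 /r/ transparent; 9 /u/ is itself a trigger — this domain ends here.
From /u/ at 2 leftward: 1 /u/ is itself a trigger — this domain ends here.
From /u/ at 9 rightward: 10 /a/ → [+round]; 11 /r/ transparent; 12 /a/ → [+round]; 13 /u/ is itself a trigger — this domain ends here.
From /u/ at 9 leftward: 8 /r/ transparent; 7 /a/ → [+round]; 6 /a/ → [+round]; 5 /r/ transparent; 4 /a/ → [+round]; 3 /i/ → [+round]; 2 /u/ is itself a trigger — this domain ends here.
From /u/ at 13 rightward: word edge.
From /u/ at 13 leftward: 12 /a/ → [+round]; 11 /r/ transparent; 10 /a/ → [+round]; 9 /u/ is itself a trigger — this domain ends here.
[+round] positions on the surface: 1 2 3 4 6 7 9 10 12 13.

10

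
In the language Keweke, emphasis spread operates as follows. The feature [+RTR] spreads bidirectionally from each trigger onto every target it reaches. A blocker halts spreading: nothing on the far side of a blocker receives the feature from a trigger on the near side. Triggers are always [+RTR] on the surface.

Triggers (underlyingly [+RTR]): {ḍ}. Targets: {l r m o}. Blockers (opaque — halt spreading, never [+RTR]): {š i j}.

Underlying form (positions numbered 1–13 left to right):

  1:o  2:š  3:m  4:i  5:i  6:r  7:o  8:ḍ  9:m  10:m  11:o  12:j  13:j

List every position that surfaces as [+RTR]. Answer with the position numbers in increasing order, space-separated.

From /ḍ/ at 8 rightward: 9 /m/ → [+RTR]; 10 /m/ → [+RTR]; 11 /o/ → [+RTR]; 12 /j/ blocks.
From /ḍ/ at 8 leftward: 7 /o/ → [+RTR]; 6 /r/ → [+RTR]; 5 /i/ blocks.
Targets with no active source: positions 1 3 stay [-emphatic].

6 7 8 9 10 11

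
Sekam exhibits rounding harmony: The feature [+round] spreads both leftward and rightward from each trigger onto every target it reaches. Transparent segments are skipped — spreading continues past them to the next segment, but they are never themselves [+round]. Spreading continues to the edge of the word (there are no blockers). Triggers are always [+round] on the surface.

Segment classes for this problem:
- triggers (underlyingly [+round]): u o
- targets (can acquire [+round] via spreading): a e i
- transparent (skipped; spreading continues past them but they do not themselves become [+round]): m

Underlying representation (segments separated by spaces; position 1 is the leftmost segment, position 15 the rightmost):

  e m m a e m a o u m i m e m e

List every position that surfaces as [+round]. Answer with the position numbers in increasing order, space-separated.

From /o/ at 8 rightward: 9 /u/ is itself a trigger — this domain ends here.
From /o/ at 8 leftward: 7 /a/ → [+round]; 6 /m/ transparent; 5 /e/ → [+round]; 4 /a/ → [+round]; 3 /m/ transparent; 2 /m/ transparent; 1 /e/ → [+round]; word edge.
From /u/ at 9 rightward: 10 /m/ transparent; 11 /i/ → [+round]; 12 /m/ transparent; 13 /e/ → [+round]; 14 /m/ transparent; 15 /e/ → [+round]; word edge.
From /u/ at 9 leftward: 8 /o/ is itself a trigger — this domain ends here.

1 4 5 7 8 9 11 13 15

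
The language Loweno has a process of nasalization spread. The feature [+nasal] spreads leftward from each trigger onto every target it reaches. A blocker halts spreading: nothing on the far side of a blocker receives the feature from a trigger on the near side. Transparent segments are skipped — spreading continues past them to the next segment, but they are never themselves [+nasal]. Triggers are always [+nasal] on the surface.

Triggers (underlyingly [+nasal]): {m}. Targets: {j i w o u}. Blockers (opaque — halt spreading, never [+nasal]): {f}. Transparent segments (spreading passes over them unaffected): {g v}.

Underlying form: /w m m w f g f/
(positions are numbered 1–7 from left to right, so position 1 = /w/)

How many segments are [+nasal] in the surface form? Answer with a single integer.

3

From /m/ at 2 leftward: 1 /w/ → [+nasal]; word edge.
From /m/ at 3 leftward: 2 /m/ is itself a trigger — this domain ends here.
Target with no active source: position 4 stays [-nasal].
[+nasal] positions on the surface: 1 2 3.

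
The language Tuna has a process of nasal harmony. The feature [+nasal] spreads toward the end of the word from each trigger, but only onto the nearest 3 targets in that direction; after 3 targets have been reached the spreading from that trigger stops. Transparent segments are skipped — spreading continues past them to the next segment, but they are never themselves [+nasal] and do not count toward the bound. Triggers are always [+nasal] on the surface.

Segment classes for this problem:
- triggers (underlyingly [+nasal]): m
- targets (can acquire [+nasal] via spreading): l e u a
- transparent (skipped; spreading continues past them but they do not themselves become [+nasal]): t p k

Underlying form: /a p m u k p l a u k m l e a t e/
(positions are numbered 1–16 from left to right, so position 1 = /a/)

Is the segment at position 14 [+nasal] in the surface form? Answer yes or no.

From /m/ at 3 rightward: 4 /u/ → [+nasal]; 5 /k/ transparent; 6 /p/ transparent; 7 /l/ → [+nasal]; 8 /a/ → [+nasal]; bound reached.
From /m/ at 11 rightward: 12 /l/ → [+nasal]; 13 /e/ → [+nasal]; 14 /a/ → [+nasal]; bound reached.
Targets with no active source: positions 1 9 16 stay [-nasal].
[+nasal] positions on the surface: 3 4 7 8 11 12 13 14.

yes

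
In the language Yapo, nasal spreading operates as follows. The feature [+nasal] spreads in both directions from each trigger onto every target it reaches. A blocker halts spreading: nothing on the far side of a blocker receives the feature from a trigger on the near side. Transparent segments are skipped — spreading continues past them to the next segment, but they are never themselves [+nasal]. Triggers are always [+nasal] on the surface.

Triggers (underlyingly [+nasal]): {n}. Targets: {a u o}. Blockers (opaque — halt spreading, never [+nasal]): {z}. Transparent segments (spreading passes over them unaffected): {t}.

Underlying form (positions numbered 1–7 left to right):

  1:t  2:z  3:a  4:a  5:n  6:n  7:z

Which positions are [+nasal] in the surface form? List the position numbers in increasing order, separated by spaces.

From /n/ at 5 rightward: 6 /n/ is itself a trigger — this domain ends here.
From /n/ at 5 leftward: 4 /a/ → [+nasal]; 3 /a/ → [+nasal]; 2 /z/ blocks.
From /n/ at 6 rightward: 7 /z/ blocks.
From /n/ at 6 leftward: 5 /n/ is itself a trigger — this domain ends here.

3 4 5 6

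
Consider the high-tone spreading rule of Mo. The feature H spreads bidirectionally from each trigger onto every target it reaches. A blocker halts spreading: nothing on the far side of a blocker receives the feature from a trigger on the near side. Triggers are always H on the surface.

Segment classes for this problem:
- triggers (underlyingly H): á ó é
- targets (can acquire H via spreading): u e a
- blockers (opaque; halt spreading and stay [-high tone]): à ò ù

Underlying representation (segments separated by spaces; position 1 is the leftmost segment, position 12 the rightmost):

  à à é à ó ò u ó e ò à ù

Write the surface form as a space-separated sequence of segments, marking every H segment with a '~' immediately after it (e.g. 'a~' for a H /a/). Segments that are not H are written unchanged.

à à é~ à ó~ ò u~ ó~ e~ ò à ù

From /é/ at 3 rightward: 4 /à/ blocks.
From /é/ at 3 leftward: 2 /à/ blocks.
From /ó/ at 5 rightward: 6 /ò/ blocks.
From /ó/ at 5 leftward: 4 /à/ blocks.
From /ó/ at 8 rightward: 9 /e/ → H; 10 /ò/ blocks.
From /ó/ at 8 leftward: 7 /u/ → H; 6 /ò/ blocks.
H positions on the surface: 3 5 7 8 9.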